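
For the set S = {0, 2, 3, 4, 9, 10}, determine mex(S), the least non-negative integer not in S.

0 is in the set but 1 is not, so the mex is 1.

1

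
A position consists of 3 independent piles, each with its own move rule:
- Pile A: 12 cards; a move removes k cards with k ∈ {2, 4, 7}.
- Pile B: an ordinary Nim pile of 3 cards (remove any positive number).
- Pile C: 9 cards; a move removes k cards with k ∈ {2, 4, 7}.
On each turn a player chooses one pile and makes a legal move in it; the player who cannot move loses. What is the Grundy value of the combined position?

3

For pile A, compute g(0), g(1), … with moves {2, 4, 7}:
g(0) = mex{} = 0
g(1) = mex{} = 0
g(2) = mex{0} = 1
g(3) = mex{0} = 1
g(4) = mex{0,1} = 2
g(5) = mex{0,1} = 2
g(6) = mex{1,2} = 0
g(7) = mex{0,1,2} = 3
g(8) = mex{0,2} = 1
g(9) = mex{1,2,3} = 0
g(10) = mex{0,1} = 2
g(11) = mex{0,2,3} = 1
g(12) = mex{1,2} = 0
So g(12) = 0.
Pile B is a plain Nim pile of size 3, so its Grundy value is 3.
Build the Grundy sequence for pile C with g(k) = mex{g(k−s) : s ∈ {2, 4, 7}, s ≤ k}:
g(0) = mex{} = 0
g(1) = mex{} = 0
g(2) = mex{0} = 1
g(3) = mex{0} = 1
g(4) = mex{0,1} = 2
g(5) = mex{0,1} = 2
g(6) = mex{1,2} = 0
g(7) = mex{0,1,2} = 3
g(8) = mex{0,2} = 1
g(9) = mex{1,2,3} = 0
So g(9) = 0.
By the Sprague-Grundy theorem, the Grundy value of a sum of independent games is the XOR of the component values.
Combined value = 0 ⊕ 3 ⊕ 0 = 3.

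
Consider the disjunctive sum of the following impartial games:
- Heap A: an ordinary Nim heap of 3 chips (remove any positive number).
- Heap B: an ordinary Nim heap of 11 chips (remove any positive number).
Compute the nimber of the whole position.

Heap A is a plain Nim heap of size 3, so its Grundy value is 3.
Heap B is a plain Nim heap of size 11, so its Grundy value is 11.
By the Sprague-Grundy theorem, the Grundy value of a sum of independent games is the XOR of the component values.
Combined value = 3 XOR 11 = 8.

8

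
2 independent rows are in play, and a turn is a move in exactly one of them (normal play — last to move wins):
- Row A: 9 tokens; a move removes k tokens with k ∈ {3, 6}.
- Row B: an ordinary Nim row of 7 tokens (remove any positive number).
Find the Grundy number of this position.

7

Grundy values for row A (subtraction set {3, 6}):
k:     0  1  2  3  4  5  6  7  8  9
g(k):  0  0  0  1  1  1  2  2  2  0
So g(9) = 0.
Row B is a plain Nim row of size 7, so its Grundy value is 7.
The value of a disjunctive sum is the nim-sum of the parts.
Combined value = 0 ⊕ 7 = 7.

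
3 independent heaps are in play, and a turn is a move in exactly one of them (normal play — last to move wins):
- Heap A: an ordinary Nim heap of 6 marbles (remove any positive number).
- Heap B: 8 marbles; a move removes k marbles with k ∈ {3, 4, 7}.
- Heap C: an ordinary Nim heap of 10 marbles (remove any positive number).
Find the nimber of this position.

14

Heap A is a plain Nim heap of size 6, so its Grundy value is 6.
Build the Grundy sequence for heap B with g(k) = mex{g(k−s) : s ∈ {3, 4, 7}, s ≤ k}:
k:     0  1  2  3  4  5  6  7  8
g(k):  0  0  0  1  1  1  2  2  2
So g(8) = 2.
Heap C is a plain Nim heap of size 10, so its Grundy value is 10.
By the Sprague-Grundy theorem, the Grundy value of a sum of independent games is the XOR of the component values.
Combined value = 6 ⊕ 2 ⊕ 10 = 14.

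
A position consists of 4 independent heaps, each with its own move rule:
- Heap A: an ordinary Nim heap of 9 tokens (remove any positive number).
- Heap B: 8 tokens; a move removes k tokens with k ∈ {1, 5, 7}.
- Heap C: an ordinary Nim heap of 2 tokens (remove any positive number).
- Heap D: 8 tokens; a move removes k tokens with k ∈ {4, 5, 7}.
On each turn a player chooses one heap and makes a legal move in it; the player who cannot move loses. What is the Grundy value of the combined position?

Heap A is a plain Nim heap of size 9, so its Grundy value is 9.
Grundy values for heap B (subtraction set {1, 5, 7}):
g(0) = mex{} = 0
g(1) = mex{0} = 1
g(2) = mex{1} = 0
g(3) = mex{0} = 1
g(4) = mex{1} = 0
g(5) = mex{0} = 1
g(6) = mex{1} = 0
g(7) = mex{0} = 1
g(8) = mex{1} = 0
So g(8) = 0.
Heap C is a plain Nim heap of size 2, so its Grundy value is 2.
Grundy values for heap D (subtraction set {4, 5, 7}):
g(0) = mex{} = 0
g(1) = mex{} = 0
g(2) = mex{} = 0
g(3) = mex{} = 0
g(4) = mex{0} = 1
g(5) = mex{0} = 1
g(6) = mex{0} = 1
g(7) = mex{0} = 1
g(8) = mex{0,1} = 2
So g(8) = 2.
By the Sprague-Grundy theorem, the Grundy value of a sum of independent games is the XOR of the component values.
Combined value = 9 ⊕ 0 ⊕ 2 ⊕ 2 = 9.

9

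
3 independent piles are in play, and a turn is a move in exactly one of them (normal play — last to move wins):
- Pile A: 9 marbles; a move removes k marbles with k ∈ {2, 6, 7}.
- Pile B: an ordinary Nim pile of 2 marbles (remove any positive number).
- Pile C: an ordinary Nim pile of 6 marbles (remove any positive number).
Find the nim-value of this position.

Build the Grundy sequence for pile A with g(k) = mex{g(k−s) : s ∈ {2, 6, 7}, s ≤ k}:
k:     0  1  2  3  4  5  6  7  8  9
g(k):  0  0  1  1  0  0  1  1  2  0
So g(9) = 0.
Pile B is a plain Nim pile of size 2, so its Grundy value is 2.
Pile C is a plain Nim pile of size 6, so its Grundy value is 6.
By the Sprague-Grundy theorem, the Grundy value of a sum of independent games is the XOR of the component values.
Combined value = 0 ⊕ 2 ⊕ 6 = 4.

4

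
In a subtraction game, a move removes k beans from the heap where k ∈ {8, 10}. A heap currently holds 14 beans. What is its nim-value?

1

Compute g(0), g(1), … for moves {8, 10}:
k:     0  1  2  3  4  5  6  7  8  9 10 11 12 13 14
g(k):  0  0  0  0  0  0  0  0  1  1  1  1  1  1  1
So g(14) = 1.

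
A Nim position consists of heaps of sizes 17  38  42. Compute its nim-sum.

29

Compute the nim-sum pairwise:
17 ⊕ 38 = 55
55 ⊕ 42 = 29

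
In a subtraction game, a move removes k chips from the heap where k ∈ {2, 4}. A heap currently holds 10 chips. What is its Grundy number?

Build the Grundy sequence with g(k) = mex{g(k−s) : s ∈ {2, 4}, s ≤ k}:
k:     0  1  2  3  4  5  6  7  8  9 10
g(k):  0  0  1  1  2  2  0  0  1  1  2
So g(10) = 2.

2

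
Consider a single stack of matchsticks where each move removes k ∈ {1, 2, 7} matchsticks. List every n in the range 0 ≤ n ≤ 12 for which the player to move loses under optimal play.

Compute g(0), g(1), … for moves {1, 2, 7}:
k:     0  1  2  3  4  5  6  7  8  9 10 11 12
g(k):  0  1  2  0  1  2  0  1  2  0  1  2  0
The P-positions (g = 0) in 0..12 are 0, 3, 6, 9, 12.

0, 3, 6, 9, 12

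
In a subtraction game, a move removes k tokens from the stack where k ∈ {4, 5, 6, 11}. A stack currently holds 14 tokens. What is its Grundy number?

Grundy values for subtraction set {4, 5, 6, 11}:
g(0) = mex{} = 0
g(1) = mex{} = 0
g(2) = mex{} = 0
g(3) = mex{} = 0
g(4) = mex{0} = 1
g(5) = mex{0} = 1
g(6) = mex{0} = 1
g(7) = mex{0} = 1
g(8) = mex{0,1} = 2
g(9) = mex{0,1} = 2
g(10) = mex{1} = 0
g(11) = mex{0,1} = 2
g(12) = mex{0,1,2} = 3
g(13) = mex{0,1,2} = 3
g(14) = mex{0,2} = 1
So g(14) = 1.

1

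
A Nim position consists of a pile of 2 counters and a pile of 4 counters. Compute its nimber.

6

In binary:
  010  (2)
  100  (4)
  ---
  110  (6)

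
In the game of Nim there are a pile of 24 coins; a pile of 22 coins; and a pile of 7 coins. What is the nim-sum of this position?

9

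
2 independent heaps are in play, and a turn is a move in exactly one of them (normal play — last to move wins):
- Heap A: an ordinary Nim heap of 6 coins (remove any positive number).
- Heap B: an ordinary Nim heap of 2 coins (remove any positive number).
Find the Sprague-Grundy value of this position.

4

Heap A is a plain Nim heap of size 6, so its Grundy value is 6.
Heap B is a plain Nim heap of size 2, so its Grundy value is 2.
By the Sprague-Grundy theorem, the Grundy value of a sum of independent games is the XOR of the component values.
Combined value = 6 XOR 2 = 4.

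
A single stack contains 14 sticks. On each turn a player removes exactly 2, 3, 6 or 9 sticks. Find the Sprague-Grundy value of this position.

1

Compute g(0), g(1), … for moves {2, 3, 6, 9}:
k:     0  1  2  3  4  5  6  7  8  9 10 11 12 13 14
g(k):  0  0  1  1  2  0  3  1  2  2  3  3  0  0  1
So g(14) = 1.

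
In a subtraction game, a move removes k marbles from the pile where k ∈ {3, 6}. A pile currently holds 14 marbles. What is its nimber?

1

Grundy values for subtraction set {3, 6}:
k:     0  1  2  3  4  5  6  7  8  9 10 11 12 13 14
g(k):  0  0  0  1  1  1  2  2  2  0  0  0  1  1  1
So g(14) = 1.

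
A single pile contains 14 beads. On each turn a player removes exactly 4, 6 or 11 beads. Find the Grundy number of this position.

Compute g(0), g(1), … for moves {4, 6, 11}:
g(0) = mex{} = 0
g(1) = mex{} = 0
g(2) = mex{} = 0
g(3) = mex{} = 0
g(4) = mex{0} = 1
g(5) = mex{0} = 1
g(6) = mex{0} = 1
g(7) = mex{0} = 1
g(8) = mex{0,1} = 2
g(9) = mex{0,1} = 2
g(10) = mex{1} = 0
g(11) = mex{0,1} = 2
g(12) = mex{0,1,2} = 3
g(13) = mex{0,1,2} = 3
g(14) = mex{0,2} = 1
So g(14) = 1.

1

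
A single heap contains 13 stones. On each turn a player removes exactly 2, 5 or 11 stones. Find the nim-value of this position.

3

Compute g(0), g(1), … for moves {2, 5, 11}:
k:     0  1  2  3  4  5  6  7  8  9 10 11 12 13
g(k):  0  0  1  1  0  2  1  0  0  1  1  2  2  3
So g(13) = 3.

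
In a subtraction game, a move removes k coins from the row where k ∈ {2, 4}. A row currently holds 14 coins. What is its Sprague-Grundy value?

1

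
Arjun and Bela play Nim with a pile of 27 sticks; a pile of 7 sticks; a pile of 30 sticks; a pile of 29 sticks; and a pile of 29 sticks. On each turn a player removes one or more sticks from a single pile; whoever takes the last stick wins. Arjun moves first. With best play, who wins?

Compute the nim-sum pairwise:
27 XOR 7 = 28
28 XOR 30 = 2
2 XOR 29 = 31
31 XOR 29 = 2
The nim-sum is 2 ≠ 0, so this is an N-position: the player to move can win; Arjun has a winning move.

Arjun wins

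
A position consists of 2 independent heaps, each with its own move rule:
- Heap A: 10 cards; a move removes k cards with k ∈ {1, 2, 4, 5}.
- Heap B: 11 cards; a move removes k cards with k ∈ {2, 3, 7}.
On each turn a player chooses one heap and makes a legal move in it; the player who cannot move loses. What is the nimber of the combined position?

1

Build the Grundy sequence for heap A with g(k) = mex{g(k−s) : s ∈ {1, 2, 4, 5}, s ≤ k}:
k:     0  1  2  3  4  5  6  7  8  9 10
g(k):  0  1  2  0  1  2  0  1  2  0  1
So g(10) = 1.
Grundy values for heap B (subtraction set {2, 3, 7}):
g(0) = mex{} = 0
g(1) = mex{} = 0
g(2) = mex{0} = 1
g(3) = mex{0} = 1
g(4) = mex{0,1} = 2
g(5) = mex{1} = 0
g(6) = mex{1,2} = 0
g(7) = mex{0,2} = 1
g(8) = mex{0} = 1
g(9) = mex{0,1} = 2
g(10) = mex{1} = 0
g(11) = mex{1,2} = 0
So g(11) = 0.
By the Sprague-Grundy theorem, the Grundy value of a sum of independent games is the XOR of the component values.
Combined value = 1 ⊕ 0 = 1.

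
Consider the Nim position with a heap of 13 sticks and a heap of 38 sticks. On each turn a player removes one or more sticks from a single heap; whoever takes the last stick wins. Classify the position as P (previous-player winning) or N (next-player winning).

Write each in binary and XOR column by column:
  001101  (13)
  100110  (38)
  ------
  101011  (43)
The nim-sum is 43 ≠ 0, so this is an N-position: the player to move can win.

N-position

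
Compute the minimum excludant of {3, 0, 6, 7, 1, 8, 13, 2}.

4

The values 0, 1, 2, 3 are all present; 4 is the first non-negative integer missing from the set.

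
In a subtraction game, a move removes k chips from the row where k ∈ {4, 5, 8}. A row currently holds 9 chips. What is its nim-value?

Grundy values for subtraction set {4, 5, 8}:
g(0) = mex{} = 0
g(1) = mex{} = 0
g(2) = mex{} = 0
g(3) = mex{} = 0
g(4) = mex{0} = 1
g(5) = mex{0} = 1
g(6) = mex{0} = 1
g(7) = mex{0} = 1
g(8) = mex{0,1} = 2
g(9) = mex{0,1} = 2
So g(9) = 2.

2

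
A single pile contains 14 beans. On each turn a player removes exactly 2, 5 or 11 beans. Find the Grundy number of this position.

0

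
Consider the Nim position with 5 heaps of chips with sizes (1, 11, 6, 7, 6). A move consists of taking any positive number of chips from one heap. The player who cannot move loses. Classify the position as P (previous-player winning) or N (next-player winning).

N-position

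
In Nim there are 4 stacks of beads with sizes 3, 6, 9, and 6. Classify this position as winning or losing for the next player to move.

Bitwise XOR of the heap sizes:
  0011  (3)
  0110  (6)
  1001  (9)
  0110  (6)
  ----
  1010  (10)
The nim-sum is 10 ≠ 0, so this is an N-position: the player to move can win.

Winning position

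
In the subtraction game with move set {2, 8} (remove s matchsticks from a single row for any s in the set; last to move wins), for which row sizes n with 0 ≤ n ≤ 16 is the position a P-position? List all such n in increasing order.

0, 1, 4, 5, 10, 11, 14, 15

Build the Grundy sequence with g(k) = mex{g(k−s) : s ∈ {2, 8}, s ≤ k}:
k:     0  1  2  3  4  5  6  7  8  9 10 11 12 13 14 15 16
g(k):  0  0  1  1  0  0  1  1  2  2  0  0  1  1  0  0  1
The P-positions (g = 0) in 0..16 are 0, 1, 4, 5, 10, 11, 14, 15.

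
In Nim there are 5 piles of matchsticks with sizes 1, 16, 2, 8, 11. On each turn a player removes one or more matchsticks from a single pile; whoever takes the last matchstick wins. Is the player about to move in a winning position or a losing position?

Compute the nim-sum pairwise:
1 XOR 16 = 17
17 XOR 2 = 19
19 XOR 8 = 27
27 XOR 11 = 16
The nim-sum is 16 ≠ 0, so this is an N-position: the player to move can win.

Winning position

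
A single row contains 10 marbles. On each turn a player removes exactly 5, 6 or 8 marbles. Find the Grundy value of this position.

2

Compute g(0), g(1), … for moves {5, 6, 8}:
k:     0  1  2  3  4  5  6  7  8  9 10
g(k):  0  0  0  0  0  1  1  1  1  1  2
So g(10) = 2.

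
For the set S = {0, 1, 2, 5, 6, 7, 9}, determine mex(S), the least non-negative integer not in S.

3

The values 0, 1, 2 are all present; 3 is the first non-negative integer missing from the set.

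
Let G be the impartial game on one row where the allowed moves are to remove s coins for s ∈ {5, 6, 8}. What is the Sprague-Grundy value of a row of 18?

Grundy values for subtraction set {5, 6, 8}:
k:     0  1  2  3  4  5  6  7  8  9 10 11 12 13 14 15 16 17 18
g(k):  0  0  0  0  0  1  1  1  1  1  2  2  2  0  0  0  0  0  1
So g(18) = 1.

1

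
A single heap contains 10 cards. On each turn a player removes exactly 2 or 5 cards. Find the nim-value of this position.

Build the Grundy sequence with g(k) = mex{g(k−s) : s ∈ {2, 5}, s ≤ k}:
k:     0  1  2  3  4  5  6  7  8  9 10
g(k):  0  0  1  1  0  2  1  0  0  1  1
So g(10) = 1.

1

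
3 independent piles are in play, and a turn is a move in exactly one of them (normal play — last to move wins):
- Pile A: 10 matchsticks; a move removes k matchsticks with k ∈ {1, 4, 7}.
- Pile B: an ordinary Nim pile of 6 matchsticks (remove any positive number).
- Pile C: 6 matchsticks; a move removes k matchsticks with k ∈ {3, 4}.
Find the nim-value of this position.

4

Build the Grundy sequence for pile A with g(k) = mex{g(k−s) : s ∈ {1, 4, 7}, s ≤ k}:
k:     0  1  2  3  4  5  6  7  8  9 10
g(k):  0  1  0  1  2  0  1  2  0  1  0
So g(10) = 0.
Pile B is a plain Nim pile of size 6, so its Grundy value is 6.
Grundy values for pile C (subtraction set {3, 4}):
k:     0  1  2  3  4  5  6
g(k):  0  0  0  1  1  1  2
So g(6) = 2.
The value of a disjunctive sum is the nim-sum of the parts.
Combined value = 0 XOR 6 XOR 2 = 4.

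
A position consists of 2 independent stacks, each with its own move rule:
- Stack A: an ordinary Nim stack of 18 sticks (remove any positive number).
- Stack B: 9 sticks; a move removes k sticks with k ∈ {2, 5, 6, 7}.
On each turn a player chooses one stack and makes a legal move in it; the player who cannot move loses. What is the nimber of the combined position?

Stack A is a plain Nim stack of size 18, so its Grundy value is 18.
Grundy values for stack B (subtraction set {2, 5, 6, 7}):
k:     0  1  2  3  4  5  6  7  8  9
g(k):  0  0  1  1  0  2  1  3  2  2
So g(9) = 2.
By the Sprague-Grundy theorem, the Grundy value of a sum of independent games is the XOR of the component values.
Combined value = 18 XOR 2 = 16.

16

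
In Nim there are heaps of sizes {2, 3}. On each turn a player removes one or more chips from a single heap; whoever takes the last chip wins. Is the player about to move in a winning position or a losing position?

In binary:
  10  (2)
  11  (3)
  --
  01  (1)
The nim-sum is 1 ≠ 0, so this is an N-position: the player to move can win.

Winning position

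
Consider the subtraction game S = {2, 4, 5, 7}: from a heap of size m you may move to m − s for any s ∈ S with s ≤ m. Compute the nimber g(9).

Compute g(0), g(1), … for moves {2, 4, 5, 7}:
g(0) = mex{} = 0
g(1) = mex{} = 0
g(2) = mex{0} = 1
g(3) = mex{0} = 1
g(4) = mex{0,1} = 2
g(5) = mex{0,1} = 2
g(6) = mex{0,1,2} = 3
g(7) = mex{0,1,2} = 3
g(8) = mex{0,1,2,3} = 4
g(9) = mex{1,2,3} = 0
So g(9) = 0.

0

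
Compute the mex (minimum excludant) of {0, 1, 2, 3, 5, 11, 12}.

The values 0, 1, 2, 3 are all present; 4 is the first non-negative integer missing from the set.

4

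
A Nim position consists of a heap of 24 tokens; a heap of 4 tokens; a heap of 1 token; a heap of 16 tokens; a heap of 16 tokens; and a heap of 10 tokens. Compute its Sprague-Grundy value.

Compute the nim-sum pairwise:
24 XOR 4 = 28
28 XOR 1 = 29
29 XOR 16 = 13
13 XOR 16 = 29
29 XOR 10 = 23

23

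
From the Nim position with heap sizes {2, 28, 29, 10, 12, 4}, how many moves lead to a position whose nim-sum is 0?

1

Nim-sum: 2 ^ 28 ^ 29 ^ 10 ^ 12 ^ 4 = 1.
The overall nim-sum is X = 1. A heap of size p has a winning move iff p XOR X < p (reduce it to p XOR X).
  2: 2 XOR 1 = 3 ≥ 2 — no move.
  28: 28 XOR 1 = 29 ≥ 28 — no move.
  29: 29 XOR 1 = 28 < 29 — winning move (to 28).
  10: 10 XOR 1 = 11 ≥ 10 — no move.
  12: 12 XOR 1 = 13 ≥ 12 — no move.
  4: 4 XOR 1 = 5 ≥ 4 — no move.
That gives 1 winning move.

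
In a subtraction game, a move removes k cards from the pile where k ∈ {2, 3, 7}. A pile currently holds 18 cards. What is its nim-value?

Grundy values for subtraction set {2, 3, 7}:
k:     0  1  2  3  4  5  6  7  8  9 10 11 12 13 14 15 16 17 18
g(k):  0  0  1  1  2  0  0  1  1  2  0  0  1  1  2  0  0  1  1
So g(18) = 1.

1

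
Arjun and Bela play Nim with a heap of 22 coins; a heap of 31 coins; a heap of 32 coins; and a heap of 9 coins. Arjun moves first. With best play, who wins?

Bitwise XOR of the heap sizes:
  010110  (22)
  011111  (31)
  100000  (32)
  001001  (9)
  ------
  100000  (32)
The nim-sum is 32 ≠ 0, so this is an N-position: the player to move can win; Arjun has a winning move.

Arjun wins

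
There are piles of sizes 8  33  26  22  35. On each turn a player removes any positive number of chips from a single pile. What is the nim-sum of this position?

6

Write each in binary and XOR column by column:
  001000  (8)
  100001  (33)
  011010  (26)
  010110  (22)
  100011  (35)
  ------
  000110  (6)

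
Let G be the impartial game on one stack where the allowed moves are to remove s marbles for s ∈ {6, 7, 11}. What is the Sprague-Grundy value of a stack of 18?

0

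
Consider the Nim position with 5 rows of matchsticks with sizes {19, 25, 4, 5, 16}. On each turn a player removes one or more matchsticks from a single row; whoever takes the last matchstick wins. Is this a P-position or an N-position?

Compute the nim-sum pairwise:
19 ^ 25 = 10
10 ^ 4 = 14
14 ^ 5 = 11
11 ^ 16 = 27
The nim-sum is 27 ≠ 0, so this is an N-position: the player to move can win.

N-position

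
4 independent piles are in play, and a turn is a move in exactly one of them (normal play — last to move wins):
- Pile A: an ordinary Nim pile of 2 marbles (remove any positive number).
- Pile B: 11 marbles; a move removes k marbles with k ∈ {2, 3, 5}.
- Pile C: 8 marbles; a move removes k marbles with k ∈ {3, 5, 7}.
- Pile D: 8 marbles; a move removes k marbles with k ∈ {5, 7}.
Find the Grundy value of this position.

Pile A is a plain Nim pile of size 2, so its Grundy value is 2.
Build the Grundy sequence for pile B with g(k) = mex{g(k−s) : s ∈ {2, 3, 5}, s ≤ k}:
k:     0  1  2  3  4  5  6  7  8  9 10 11
g(k):  0  0  1  1  2  2  3  0  0  1  1  2
So g(11) = 2.
Build the Grundy sequence for pile C with g(k) = mex{g(k−s) : s ∈ {3, 5, 7}, s ≤ k}:
k:     0  1  2  3  4  5  6  7  8
g(k):  0  0  0  1  1  1  2  2  2
So g(8) = 2.
Build the Grundy sequence for pile D with g(k) = mex{g(k−s) : s ∈ {5, 7}, s ≤ k}:
g(0) = mex{} = 0
g(1) = mex{} = 0
g(2) = mex{} = 0
g(3) = mex{} = 0
g(4) = mex{} = 0
g(5) = mex{0} = 1
g(6) = mex{0} = 1
g(7) = mex{0} = 1
g(8) = mex{0} = 1
So g(8) = 1.
By the Sprague-Grundy theorem, the Grundy value of a sum of independent games is the XOR of the component values.
Combined value = 2 XOR 2 XOR 2 XOR 1 = 3.

3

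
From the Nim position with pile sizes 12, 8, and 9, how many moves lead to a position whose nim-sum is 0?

In binary:
  1100  (12)
  1000  (8)
  1001  (9)
  ----
  1101  (13)
The overall nim-sum is X = 13. A pile of size p has a winning move iff p XOR X < p (reduce it to p XOR X).
  12: 12 XOR 13 = 1 < 12 — winning move (to 1).
  8: 8 XOR 13 = 5 < 8 — winning move (to 5).
  9: 9 XOR 13 = 4 < 9 — winning move (to 4).
That gives 3 winning moves.

3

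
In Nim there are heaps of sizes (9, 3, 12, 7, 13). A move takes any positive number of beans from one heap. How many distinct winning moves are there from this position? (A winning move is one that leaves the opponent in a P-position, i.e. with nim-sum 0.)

3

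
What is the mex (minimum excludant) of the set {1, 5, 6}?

0

0 is not in the set, so the mex is 0.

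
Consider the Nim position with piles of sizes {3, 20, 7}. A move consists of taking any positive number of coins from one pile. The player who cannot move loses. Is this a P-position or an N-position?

N-position

Nim-sum: 3 XOR 20 XOR 7 = 16.
The nim-sum is 16 ≠ 0, so this is an N-position: the player to move can win.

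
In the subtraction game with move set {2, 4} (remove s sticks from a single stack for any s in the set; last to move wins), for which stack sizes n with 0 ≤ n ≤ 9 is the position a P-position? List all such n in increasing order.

0, 1, 6, 7

Grundy values for subtraction set {2, 4}:
g(0) = mex{} = 0
g(1) = mex{} = 0
g(2) = mex{0} = 1
g(3) = mex{0} = 1
g(4) = mex{0,1} = 2
g(5) = mex{0,1} = 2
g(6) = mex{1,2} = 0
g(7) = mex{1,2} = 0
g(8) = mex{0,2} = 1
g(9) = mex{0,2} = 1
The P-positions (g = 0) in 0..9 are 0, 1, 6, 7.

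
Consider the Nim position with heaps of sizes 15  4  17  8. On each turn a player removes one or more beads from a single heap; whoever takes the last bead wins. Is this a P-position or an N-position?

N-position

Write each in binary and XOR column by column:
  01111  (15)
  00100  (4)
  10001  (17)
  01000  (8)
  -----
  10010  (18)
The nim-sum is 18 ≠ 0, so this is an N-position: the player to move can win.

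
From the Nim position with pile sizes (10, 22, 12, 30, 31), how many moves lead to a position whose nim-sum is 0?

In binary:
  01010  (10)
  10110  (22)
  01100  (12)
  11110  (30)
  11111  (31)
  -----
  10001  (17)
The overall nim-sum is X = 17. A pile of size p has a winning move iff p XOR X < p (reduce it to p XOR X).
  10: 10 XOR 17 = 27 ≥ 10 — no move.
  22: 22 XOR 17 = 7 < 22 — winning move (to 7).
  12: 12 XOR 17 = 29 ≥ 12 — no move.
  30: 30 XOR 17 = 15 < 30 — winning move (to 15).
  31: 31 XOR 17 = 14 < 31 — winning move (to 14).
That gives 3 winning moves.

3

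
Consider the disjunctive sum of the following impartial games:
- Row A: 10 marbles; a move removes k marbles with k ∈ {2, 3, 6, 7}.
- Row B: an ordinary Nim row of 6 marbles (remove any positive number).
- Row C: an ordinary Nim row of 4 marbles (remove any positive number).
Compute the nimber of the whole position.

2

For row A, compute g(0), g(1), … with moves {2, 3, 6, 7}:
k:     0  1  2  3  4  5  6  7  8  9 10
g(k):  0  0  1  1  2  0  3  1  2  0  0
So g(10) = 0.
Row B is a plain Nim row of size 6, so its Grundy value is 6.
Row C is a plain Nim row of size 4, so its Grundy value is 4.
By the Sprague-Grundy theorem, the Grundy value of a sum of independent games is the XOR of the component values.
Combined value = 0 XOR 6 XOR 4 = 2.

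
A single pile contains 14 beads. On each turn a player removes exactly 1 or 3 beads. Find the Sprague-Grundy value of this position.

0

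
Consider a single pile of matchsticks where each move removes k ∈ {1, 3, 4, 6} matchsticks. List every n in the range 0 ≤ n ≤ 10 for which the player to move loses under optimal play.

0, 2, 7, 9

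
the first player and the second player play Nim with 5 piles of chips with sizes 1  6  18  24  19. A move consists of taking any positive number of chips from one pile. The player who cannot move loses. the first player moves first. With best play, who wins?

the first player wins

Bitwise XOR of the heap sizes:
  00001  (1)
  00110  (6)
  10010  (18)
  11000  (24)
  10011  (19)
  -----
  11110  (30)
The nim-sum is 30 ≠ 0, so this is an N-position: the player to move can win; the first player has a winning move.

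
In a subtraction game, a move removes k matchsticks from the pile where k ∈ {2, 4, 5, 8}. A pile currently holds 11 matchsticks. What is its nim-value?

Compute g(0), g(1), … for moves {2, 4, 5, 8}:
k:     0  1  2  3  4  5  6  7  8  9 10 11
g(k):  0  0  1  1  2  2  3  0  4  1  0  2
So g(11) = 2.

2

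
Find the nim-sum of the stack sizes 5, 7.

2

Compute the nim-sum pairwise:
5 ^ 7 = 2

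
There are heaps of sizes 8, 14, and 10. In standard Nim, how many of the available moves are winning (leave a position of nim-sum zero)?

3

Compute the nim-sum pairwise:
8 ^ 14 = 6
6 ^ 10 = 12
The overall nim-sum is X = 12. A heap of size p has a winning move iff p XOR X < p (reduce it to p XOR X).
  8: 8 XOR 12 = 4 < 8 — winning move (to 4).
  14: 14 XOR 12 = 2 < 14 — winning move (to 2).
  10: 10 XOR 12 = 6 < 10 — winning move (to 6).
That gives 3 winning moves.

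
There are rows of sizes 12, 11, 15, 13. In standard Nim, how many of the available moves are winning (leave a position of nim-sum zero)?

Write each in binary and XOR column by column:
  1100  (12)
  1011  (11)
  1111  (15)
  1101  (13)
  ----
  0101  (5)
The overall nim-sum is X = 5. A row of size p has a winning move iff p XOR X < p (reduce it to p XOR X).
  12: 12 XOR 5 = 9 < 12 — winning move (to 9).
  11: 11 XOR 5 = 14 ≥ 11 — no move.
  15: 15 XOR 5 = 10 < 15 — winning move (to 10).
  13: 13 XOR 5 = 8 < 13 — winning move (to 8).
That gives 3 winning moves.

3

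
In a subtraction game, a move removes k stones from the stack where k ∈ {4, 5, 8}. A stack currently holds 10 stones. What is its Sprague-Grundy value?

Compute g(0), g(1), … for moves {4, 5, 8}:
k:     0  1  2  3  4  5  6  7  8  9 10
g(k):  0  0  0  0  1  1  1  1  2  2  2
So g(10) = 2.

2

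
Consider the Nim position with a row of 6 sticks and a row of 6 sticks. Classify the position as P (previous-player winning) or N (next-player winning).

P-position

Compute the nim-sum pairwise:
6 ⊕ 6 = 0
The nim-sum is 0, so this is a P-position: the player to move is in a losing position under optimal play.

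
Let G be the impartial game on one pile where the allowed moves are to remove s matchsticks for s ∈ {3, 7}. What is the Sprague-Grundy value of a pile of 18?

2

Compute g(0), g(1), … for moves {3, 7}:
k:     0  1  2  3  4  5  6  7  8  9 10 11 12 13 14 15 16 17 18
g(k):  0  0  0  1  1  1  0  2  2  1  0  0  0  1  1  1  0  2  2
So g(18) = 2.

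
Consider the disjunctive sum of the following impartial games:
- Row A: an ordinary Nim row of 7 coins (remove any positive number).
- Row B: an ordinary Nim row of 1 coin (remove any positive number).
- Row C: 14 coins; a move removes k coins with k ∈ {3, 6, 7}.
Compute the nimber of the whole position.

Row A is a plain Nim row of size 7, so its Grundy value is 7.
Row B is a plain Nim row of size 1, so its Grundy value is 1.
Build the Grundy sequence for row C with g(k) = mex{g(k−s) : s ∈ {3, 6, 7}, s ≤ k}:
g(0) = mex{} = 0
g(1) = mex{} = 0
g(2) = mex{} = 0
g(3) = mex{0} = 1
g(4) = mex{0} = 1
g(5) = mex{0} = 1
g(6) = mex{0,1} = 2
g(7) = mex{0,1} = 2
g(8) = mex{0,1} = 2
g(9) = mex{0,1,2} = 3
g(10) = mex{1,2} = 0
g(11) = mex{1,2} = 0
g(12) = mex{1,2,3} = 0
g(13) = mex{0,2} = 1
g(14) = mex{0,2} = 1
So g(14) = 1.
By the Sprague-Grundy theorem, the Grundy value of a sum of independent games is the XOR of the component values.
Combined value = 7 ⊕ 1 ⊕ 1 = 7.

7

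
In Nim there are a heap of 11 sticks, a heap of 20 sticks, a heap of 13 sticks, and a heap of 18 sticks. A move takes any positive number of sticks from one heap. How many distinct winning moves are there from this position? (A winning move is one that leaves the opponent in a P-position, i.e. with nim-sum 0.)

0

Nim-sum: 11 ⊕ 20 ⊕ 13 ⊕ 18 = 0.
The nim-sum is already 0, so every move leaves a nonzero nim-sum — there are no winning moves.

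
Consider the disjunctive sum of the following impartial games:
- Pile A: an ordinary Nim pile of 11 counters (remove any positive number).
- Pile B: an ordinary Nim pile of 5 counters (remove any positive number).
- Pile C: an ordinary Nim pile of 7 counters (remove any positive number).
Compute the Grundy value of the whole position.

Pile A is a plain Nim pile of size 11, so its Grundy value is 11.
Pile B is a plain Nim pile of size 5, so its Grundy value is 5.
Pile C is a plain Nim pile of size 7, so its Grundy value is 7.
The value of a disjunctive sum is the nim-sum of the parts.
Combined value = 11 XOR 5 XOR 7 = 9.

9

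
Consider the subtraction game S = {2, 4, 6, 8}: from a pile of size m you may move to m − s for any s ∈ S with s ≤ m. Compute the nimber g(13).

Build the Grundy sequence with g(k) = mex{g(k−s) : s ∈ {2, 4, 6, 8}, s ≤ k}:
k:     0  1  2  3  4  5  6  7  8  9 10 11 12 13
g(k):  0  0  1  1  2  2  3  3  4  4  0  0  1  1
So g(13) = 1.

1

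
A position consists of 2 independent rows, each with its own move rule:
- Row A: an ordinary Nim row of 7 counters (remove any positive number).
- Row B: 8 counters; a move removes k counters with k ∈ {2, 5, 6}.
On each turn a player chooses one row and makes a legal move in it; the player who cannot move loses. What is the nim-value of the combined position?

Row A is a plain Nim row of size 7, so its Grundy value is 7.
Grundy values for row B (subtraction set {2, 5, 6}):
g(0) = mex{} = 0
g(1) = mex{} = 0
g(2) = mex{0} = 1
g(3) = mex{0} = 1
g(4) = mex{1} = 0
g(5) = mex{0,1} = 2
g(6) = mex{0} = 1
g(7) = mex{0,1,2} = 3
g(8) = mex{1} = 0
So g(8) = 0.
The value of a disjunctive sum is the nim-sum of the parts.
Combined value = 7 ⊕ 0 = 7.

7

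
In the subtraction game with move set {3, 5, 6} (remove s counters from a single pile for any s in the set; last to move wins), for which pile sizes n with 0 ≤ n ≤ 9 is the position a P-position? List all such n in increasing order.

0, 1, 2, 9

Compute g(0), g(1), … for moves {3, 5, 6}:
g(0) = mex{} = 0
g(1) = mex{} = 0
g(2) = mex{} = 0
g(3) = mex{0} = 1
g(4) = mex{0} = 1
g(5) = mex{0} = 1
g(6) = mex{0,1} = 2
g(7) = mex{0,1} = 2
g(8) = mex{0,1} = 2
g(9) = mex{1,2} = 0
The P-positions (g = 0) in 0..9 are 0, 1, 2, 9.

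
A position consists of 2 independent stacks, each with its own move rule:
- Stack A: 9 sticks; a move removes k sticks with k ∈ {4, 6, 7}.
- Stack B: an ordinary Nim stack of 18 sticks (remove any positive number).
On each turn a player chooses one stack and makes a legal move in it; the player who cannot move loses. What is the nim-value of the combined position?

16

Build the Grundy sequence for stack A with g(k) = mex{g(k−s) : s ∈ {4, 6, 7}, s ≤ k}:
k:     0  1  2  3  4  5  6  7  8  9
g(k):  0  0  0  0  1  1  1  1  2  2
So g(9) = 2.
Stack B is a plain Nim stack of size 18, so its Grundy value is 18.
The value of a disjunctive sum is the nim-sum of the parts.
Combined value = 2 XOR 18 = 16.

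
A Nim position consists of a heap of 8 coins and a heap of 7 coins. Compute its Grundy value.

15

Compute the nim-sum pairwise:
8 ⊕ 7 = 15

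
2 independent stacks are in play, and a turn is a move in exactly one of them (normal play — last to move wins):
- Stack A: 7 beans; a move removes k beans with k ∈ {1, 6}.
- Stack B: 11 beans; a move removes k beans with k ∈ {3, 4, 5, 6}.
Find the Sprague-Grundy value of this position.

0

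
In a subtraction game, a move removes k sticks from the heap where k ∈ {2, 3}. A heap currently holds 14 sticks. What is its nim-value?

2

Build the Grundy sequence with g(k) = mex{g(k−s) : s ∈ {2, 3}, s ≤ k}:
k:     0  1  2  3  4  5  6  7  8  9 10 11 12 13 14
g(k):  0  0  1  1  2  0  0  1  1  2  0  0  1  1  2
So g(14) = 2.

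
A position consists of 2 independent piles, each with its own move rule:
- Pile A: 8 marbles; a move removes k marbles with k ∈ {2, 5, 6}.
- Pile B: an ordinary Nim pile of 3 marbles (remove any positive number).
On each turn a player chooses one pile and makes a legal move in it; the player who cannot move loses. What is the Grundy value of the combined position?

3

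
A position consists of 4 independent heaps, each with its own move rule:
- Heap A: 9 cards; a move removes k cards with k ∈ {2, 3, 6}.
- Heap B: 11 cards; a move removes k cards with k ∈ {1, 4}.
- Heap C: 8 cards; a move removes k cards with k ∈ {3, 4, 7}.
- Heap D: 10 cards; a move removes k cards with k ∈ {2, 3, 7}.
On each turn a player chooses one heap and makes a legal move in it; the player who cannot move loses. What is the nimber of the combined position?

3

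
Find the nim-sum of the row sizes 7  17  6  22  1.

Nim-sum: 7 ^ 17 ^ 6 ^ 22 ^ 1 = 7.

7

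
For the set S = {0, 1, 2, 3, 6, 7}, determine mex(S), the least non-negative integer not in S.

4

The values 0, 1, 2, 3 are all present; 4 is the first non-negative integer missing from the set.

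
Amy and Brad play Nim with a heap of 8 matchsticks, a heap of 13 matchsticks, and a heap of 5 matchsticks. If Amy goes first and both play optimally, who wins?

Brad wins

Write each in binary and XOR column by column:
  1000  (8)
  1101  (13)
  0101  (5)
  ----
  0000  (0)
The nim-sum is 0, so this is a P-position: the player to move is in a losing position under optimal play; Amy is about to move from it and so loses — Brad wins.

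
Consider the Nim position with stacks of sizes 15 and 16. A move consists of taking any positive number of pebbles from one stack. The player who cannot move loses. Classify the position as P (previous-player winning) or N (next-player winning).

N-position

Compute the nim-sum pairwise:
15 XOR 16 = 31
The nim-sum is 31 ≠ 0, so this is an N-position: the player to move can win.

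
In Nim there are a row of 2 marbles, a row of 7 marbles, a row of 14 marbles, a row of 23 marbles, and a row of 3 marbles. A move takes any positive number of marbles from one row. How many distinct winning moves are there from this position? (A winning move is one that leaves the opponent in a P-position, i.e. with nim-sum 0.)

1

Compute the nim-sum pairwise:
2 ^ 7 = 5
5 ^ 14 = 11
11 ^ 23 = 28
28 ^ 3 = 31
The overall nim-sum is X = 31. A row of size p has a winning move iff p XOR X < p (reduce it to p XOR X).
  2: 2 XOR 31 = 29 ≥ 2 — no move.
  7: 7 XOR 31 = 24 ≥ 7 — no move.
  14: 14 XOR 31 = 17 ≥ 14 — no move.
  23: 23 XOR 31 = 8 < 23 — winning move (to 8).
  3: 3 XOR 31 = 28 ≥ 3 — no move.
That gives 1 winning move.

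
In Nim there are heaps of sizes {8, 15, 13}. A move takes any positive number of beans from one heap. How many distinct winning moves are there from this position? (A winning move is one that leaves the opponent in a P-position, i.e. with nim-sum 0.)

3

Compute the nim-sum pairwise:
8 XOR 15 = 7
7 XOR 13 = 10
The overall nim-sum is X = 10. A heap of size p has a winning move iff p XOR X < p (reduce it to p XOR X).
  8: 8 XOR 10 = 2 < 8 — winning move (to 2).
  15: 15 XOR 10 = 5 < 15 — winning move (to 5).
  13: 13 XOR 10 = 7 < 13 — winning move (to 7).
That gives 3 winning moves.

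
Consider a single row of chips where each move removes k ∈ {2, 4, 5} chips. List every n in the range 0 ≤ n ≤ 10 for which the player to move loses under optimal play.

0, 1, 7, 8

Build the Grundy sequence with g(k) = mex{g(k−s) : s ∈ {2, 4, 5}, s ≤ k}:
g(0) = mex{} = 0
g(1) = mex{} = 0
g(2) = mex{0} = 1
g(3) = mex{0} = 1
g(4) = mex{0,1} = 2
g(5) = mex{0,1} = 2
g(6) = mex{0,1,2} = 3
g(7) = mex{1,2} = 0
g(8) = mex{1,2,3} = 0
g(9) = mex{0,2} = 1
g(10) = mex{0,2,3} = 1
The P-positions (g = 0) in 0..10 are 0, 1, 7, 8.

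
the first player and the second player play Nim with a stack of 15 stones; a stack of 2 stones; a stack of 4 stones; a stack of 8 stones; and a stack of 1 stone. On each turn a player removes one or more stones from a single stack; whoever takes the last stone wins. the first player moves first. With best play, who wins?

In binary:
  1111  (15)
  0010  (2)
  0100  (4)
  1000  (8)
  0001  (1)
  ----
  0000  (0)
The nim-sum is 0, so this is a P-position: the player to move is in a losing position under optimal play; the first player is about to move from it and so loses — the second player wins.

the second player wins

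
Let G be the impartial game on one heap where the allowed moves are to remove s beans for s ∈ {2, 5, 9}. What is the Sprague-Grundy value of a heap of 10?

Grundy values for subtraction set {2, 5, 9}:
k:     0  1  2  3  4  5  6  7  8  9 10
g(k):  0  0  1  1  0  2  1  0  0  1  1
So g(10) = 1.

1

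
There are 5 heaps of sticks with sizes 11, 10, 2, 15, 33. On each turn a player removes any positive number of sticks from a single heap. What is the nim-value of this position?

Nim-sum: 11 ^ 10 ^ 2 ^ 15 ^ 33 = 45.

45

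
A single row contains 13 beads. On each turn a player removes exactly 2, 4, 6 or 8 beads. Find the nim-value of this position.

Build the Grundy sequence with g(k) = mex{g(k−s) : s ∈ {2, 4, 6, 8}, s ≤ k}:
g(0) = mex{} = 0
g(1) = mex{} = 0
g(2) = mex{0} = 1
g(3) = mex{0} = 1
g(4) = mex{0,1} = 2
g(5) = mex{0,1} = 2
g(6) = mex{0,1,2} = 3
g(7) = mex{0,1,2} = 3
g(8) = mex{0,1,2,3} = 4
g(9) = mex{0,1,2,3} = 4
g(10) = mex{1,2,3,4} = 0
g(11) = mex{1,2,3,4} = 0
g(12) = mex{0,2,3,4} = 1
g(13) = mex{0,2,3,4} = 1
So g(13) = 1.

1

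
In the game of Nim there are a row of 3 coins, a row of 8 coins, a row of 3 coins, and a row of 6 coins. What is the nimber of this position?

14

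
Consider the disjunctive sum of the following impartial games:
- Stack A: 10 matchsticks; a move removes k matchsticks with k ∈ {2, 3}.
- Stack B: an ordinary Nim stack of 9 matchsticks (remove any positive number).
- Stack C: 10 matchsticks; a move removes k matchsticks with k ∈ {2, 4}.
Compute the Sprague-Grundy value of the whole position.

11

Build the Grundy sequence for stack A with g(k) = mex{g(k−s) : s ∈ {2, 3}, s ≤ k}:
k:     0  1  2  3  4  5  6  7  8  9 10
g(k):  0  0  1  1  2  0  0  1  1  2  0
So g(10) = 0.
Stack B is a plain Nim stack of size 9, so its Grundy value is 9.
Grundy values for stack C (subtraction set {2, 4}):
k:     0  1  2  3  4  5  6  7  8  9 10
g(k):  0  0  1  1  2  2  0  0  1  1  2
So g(10) = 2.
By the Sprague-Grundy theorem, the Grundy value of a sum of independent games is the XOR of the component values.
Combined value = 0 ⊕ 9 ⊕ 2 = 11.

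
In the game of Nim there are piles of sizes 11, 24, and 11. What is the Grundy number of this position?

24

Compute the nim-sum pairwise:
11 XOR 24 = 19
19 XOR 11 = 24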